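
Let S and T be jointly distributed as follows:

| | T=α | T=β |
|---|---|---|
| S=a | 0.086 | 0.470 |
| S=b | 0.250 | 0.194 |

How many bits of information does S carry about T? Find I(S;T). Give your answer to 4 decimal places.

Marginals: p(S) = (0.5560, 0.4440), p(T) = (0.3360, 0.6640).
I(S;T) = Σ p(x,y)·log₂[p(x,y)/(p(x)p(y))].
  (a,α): 0.086·log₂(0.4603) = -0.09625
  (a,β): 0.470·log₂(1.2731) = 0.16371
  (b,α): 0.250·log₂(1.6758) = 0.18621
  (b,β): 0.194·log₂(0.6580) = -0.11713
Sum = 0.1365 bits.

0.1365 bits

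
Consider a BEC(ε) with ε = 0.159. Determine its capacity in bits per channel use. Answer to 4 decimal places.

0.8410 bits

Binary erasure channel: capacity C = 1 − ε.
C = 1 − 0.159 = 0.8410 bits per channel use.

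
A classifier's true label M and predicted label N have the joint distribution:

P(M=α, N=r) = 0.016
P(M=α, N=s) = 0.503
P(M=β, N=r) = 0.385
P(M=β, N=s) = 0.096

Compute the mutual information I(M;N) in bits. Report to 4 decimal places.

Marginals: p(M) = (0.5190, 0.4810), p(N) = (0.4010, 0.5990).
I(M;N) = Σ p(x,y)·log₂[p(x,y)/(p(x)p(y))].
  (α,r): 0.016·log₂(0.0769) = -0.05922
  (α,s): 0.503·log₂(1.6180) = 0.34918
  (β,r): 0.385·log₂(1.9960) = 0.38390
  (β,s): 0.096·log₂(0.3332) = -0.15221
Sum = 0.5216 bits.

0.5216 bits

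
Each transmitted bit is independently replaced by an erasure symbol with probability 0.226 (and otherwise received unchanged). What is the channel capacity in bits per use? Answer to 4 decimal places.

0.7740 bits

Binary erasure channel: capacity C = 1 − ε.
C = 1 − 0.226 = 0.7740 bits per channel use.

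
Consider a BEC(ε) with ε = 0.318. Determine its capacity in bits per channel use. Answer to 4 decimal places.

0.6820 bits

Binary erasure channel: capacity C = 1 − ε.
C = 1 − 0.318 = 0.6820 bits per channel use.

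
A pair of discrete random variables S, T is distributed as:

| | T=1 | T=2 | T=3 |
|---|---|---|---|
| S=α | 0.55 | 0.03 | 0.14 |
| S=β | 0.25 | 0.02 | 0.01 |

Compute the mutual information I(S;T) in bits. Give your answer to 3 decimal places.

0.037 bits

Marginals: p(S) = (0.7200, 0.2800), p(T) = (0.8000, 0.0500, 0.1500).
I(S;T) = H(S) + H(T) − H(S,T).
H(S) = 0.8555, H(T) = 0.8842, H(S,T) = 1.7026.
I(S;T) = 0.8555 + 0.8842 − 1.7026 = 0.037 bits.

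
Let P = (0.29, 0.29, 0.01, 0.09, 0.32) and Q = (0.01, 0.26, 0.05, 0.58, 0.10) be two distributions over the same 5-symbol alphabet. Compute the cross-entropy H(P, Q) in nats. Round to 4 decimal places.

H(P,Q) = −Σ p·ln q.
  −0.29·ln(0.01) = 1.33550
  −0.29·ln(0.26) = 0.39065
  −0.01·ln(0.05) = 0.02996
  −0.09·ln(0.58) = 0.04903
  −0.32·ln(0.10) = 0.73683
H(P,Q) = 2.5420 nats.

2.5420 nats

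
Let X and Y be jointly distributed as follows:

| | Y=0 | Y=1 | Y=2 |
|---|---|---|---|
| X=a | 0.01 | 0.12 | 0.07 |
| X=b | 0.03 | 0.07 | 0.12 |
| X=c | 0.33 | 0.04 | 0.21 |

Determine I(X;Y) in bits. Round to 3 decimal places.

Marginals: p(X) = (0.2000, 0.2200, 0.5800), p(Y) = (0.3700, 0.2300, 0.4000).
I(X;Y) = Σ p(x,y)·log₂[p(x,y)/(p(x)p(y))].
  (a,0): 0.01·log₂(0.1351) = -0.0289
  (a,1): 0.12·log₂(2.6087) = 0.1660
  (a,2): 0.07·log₂(0.8750) = -0.0135
  (b,0): 0.03·log₂(0.3686) = -0.0432
  (b,1): 0.07·log₂(1.3834) = 0.0328
  (b,2): 0.12·log₂(1.3636) = 0.0537
  (c,0): 0.33·log₂(1.5377) = 0.2049
  (c,1): 0.04·log₂(0.2999) = -0.0695
  (c,2): 0.21·log₂(0.9052) = -0.0302
Sum = 0.272 bits.

0.272 bits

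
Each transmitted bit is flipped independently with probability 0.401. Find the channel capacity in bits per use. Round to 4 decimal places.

0.0285 bits

Binary symmetric channel: C = 1 − h₂(ε) where h₂ is the binary entropy function.
h₂(0.401) = −0.401·log₂0.401 − 0.599·log₂0.599 = 0.9715.
C = 1 − 0.9715 = 0.0285 bits per channel use.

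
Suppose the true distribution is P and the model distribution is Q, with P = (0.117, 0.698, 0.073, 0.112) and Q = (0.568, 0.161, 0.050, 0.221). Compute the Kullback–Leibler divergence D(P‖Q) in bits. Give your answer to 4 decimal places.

1.1404 bits

D(P‖Q) = Σ p·log₂(p/q).
  0.117·log₂(0.117/0.568) = -0.26669
  0.698·log₂(0.698/0.161) = 1.47708
  0.073·log₂(0.073/0.050) = 0.03986
  0.112·log₂(0.112/0.221) = -0.10982
D(P‖Q) = 1.1404 bits.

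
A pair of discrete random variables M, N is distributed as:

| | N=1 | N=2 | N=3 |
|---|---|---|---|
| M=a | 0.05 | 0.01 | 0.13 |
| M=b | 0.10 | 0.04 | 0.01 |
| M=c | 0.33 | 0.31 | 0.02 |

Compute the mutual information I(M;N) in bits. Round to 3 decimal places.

Marginals: p(M) = (0.1900, 0.1500, 0.6600), p(N) = (0.4800, 0.3600, 0.1600).
I(M;N) = Σ p(x,y)·log₂[p(x,y)/(p(x)p(y))].
  (a,1): 0.05·log₂(0.5482) = -0.0434
  (a,2): 0.01·log₂(0.1462) = -0.0277
  (a,3): 0.13·log₂(4.2763) = 0.2725
  (b,1): 0.10·log₂(1.3889) = 0.0474
  (b,2): 0.04·log₂(0.7407) = -0.0173
  (b,3): 0.01·log₂(0.4167) = -0.0126
  (c,1): 0.33·log₂(1.0417) = 0.0194
  (c,2): 0.31·log₂(1.3047) = 0.1190
  (c,3): 0.02·log₂(0.1894) = -0.0480
Sum = 0.309 bits.

0.309 bits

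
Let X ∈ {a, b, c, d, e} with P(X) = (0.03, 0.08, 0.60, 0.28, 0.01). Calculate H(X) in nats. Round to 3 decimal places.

H(X) = −Σ p·ln p.
  −(0.03)·ln(0.03) = 0.1052
  −(0.08)·ln(0.08) = 0.2021
  −(0.60)·ln(0.60) = 0.3065
  −(0.28)·ln(0.28) = 0.3564
  −(0.01)·ln(0.01) = 0.0461
Sum: 0.1052 + 0.2021 + 0.3065 + 0.3564 + 0.0461 = 1.016 nats.

1.016 nats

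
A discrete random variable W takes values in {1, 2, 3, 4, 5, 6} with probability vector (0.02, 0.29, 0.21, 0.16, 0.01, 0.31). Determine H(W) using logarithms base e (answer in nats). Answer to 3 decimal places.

1.467 nats

H(W) = −Σ p·ln p.
  −(0.02)·ln(0.02) = 0.0782
  −(0.29)·ln(0.29) = 0.3590
  −(0.21)·ln(0.21) = 0.3277
  −(0.16)·ln(0.16) = 0.2932
  −(0.01)·ln(0.01) = 0.0461
  −(0.31)·ln(0.31) = 0.3631
Sum: 0.0782 + 0.3590 + 0.3277 + 0.2932 + 0.0461 + 0.3631 = 1.467 nats.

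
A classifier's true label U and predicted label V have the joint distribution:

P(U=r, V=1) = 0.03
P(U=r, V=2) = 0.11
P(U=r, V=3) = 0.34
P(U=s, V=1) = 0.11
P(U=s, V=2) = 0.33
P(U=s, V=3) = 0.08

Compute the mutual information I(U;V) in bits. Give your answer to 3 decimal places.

Marginals: p(U) = (0.4800, 0.5200), p(V) = (0.1400, 0.4400, 0.4200).
I(U;V) = Σ p(x,y)·log₂[p(x,y)/(p(x)p(y))].
  (r,1): 0.03·log₂(0.4464) = -0.0349
  (r,2): 0.11·log₂(0.5208) = -0.1035
  (r,3): 0.34·log₂(1.6865) = 0.2564
  (s,1): 0.11·log₂(1.5110) = 0.0655
  (s,2): 0.33·log₂(1.4423) = 0.1744
  (s,3): 0.08·log₂(0.3663) = -0.1159
Sum = 0.242 bits.

0.242 bits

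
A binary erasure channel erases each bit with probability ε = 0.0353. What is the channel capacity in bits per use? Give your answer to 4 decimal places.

0.9647 bits

Binary erasure channel: capacity C = 1 − ε.
C = 1 − 0.0353 = 0.9647 bits per channel use.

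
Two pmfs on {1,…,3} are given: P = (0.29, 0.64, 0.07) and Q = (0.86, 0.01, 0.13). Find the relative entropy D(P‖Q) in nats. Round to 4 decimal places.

D(P‖Q) = Σ p·ln(p/q).
  0.29·ln(0.29/0.86) = -0.31524
  0.64·ln(0.64/0.01) = 2.66169
  0.07·ln(0.07/0.13) = -0.04333
D(P‖Q) = 2.3031 nats.

2.3031 nats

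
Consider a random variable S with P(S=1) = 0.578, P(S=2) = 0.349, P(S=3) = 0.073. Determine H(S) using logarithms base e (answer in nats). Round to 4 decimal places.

H(S) = −Σ p·ln p.
  −(0.578)·ln(0.578) = 0.31685
  −(0.349)·ln(0.349) = 0.36739
  −(0.073)·ln(0.073) = 0.19106
Sum: 0.31685 + 0.36739 + 0.19106 = 0.8753 nats.

0.8753 nats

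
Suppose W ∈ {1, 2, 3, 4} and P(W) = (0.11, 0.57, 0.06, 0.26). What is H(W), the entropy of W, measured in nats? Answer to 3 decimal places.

H(W) = −Σ p·ln p.
  −(0.11)·ln(0.11) = 0.2428
  −(0.57)·ln(0.57) = 0.3204
  −(0.06)·ln(0.06) = 0.1688
  −(0.26)·ln(0.26) = 0.3502
Sum: 0.2428 + 0.3204 + 0.1688 + 0.3502 = 1.082 nats.

1.082 nats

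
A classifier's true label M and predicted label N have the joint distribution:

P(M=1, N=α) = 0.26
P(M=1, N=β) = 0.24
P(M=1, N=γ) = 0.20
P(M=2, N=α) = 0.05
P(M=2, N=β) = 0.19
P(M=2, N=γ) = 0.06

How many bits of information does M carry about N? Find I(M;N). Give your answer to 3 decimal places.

Marginals: p(M) = (0.7000, 0.3000), p(N) = (0.3100, 0.4300, 0.2600).
I(M;N) = Σ p(x,y)·log₂[p(x,y)/(p(x)p(y))].
  (1,α): 0.26·log₂(1.1982) = 0.0678
  (1,β): 0.24·log₂(0.7973) = -0.0784
  (1,γ): 0.20·log₂(1.0989) = 0.0272
  (2,α): 0.05·log₂(0.5376) = -0.0448
  (2,β): 0.19·log₂(1.4729) = 0.1061
  (2,γ): 0.06·log₂(0.7692) = -0.0227
Sum = 0.055 bits.

0.055 bits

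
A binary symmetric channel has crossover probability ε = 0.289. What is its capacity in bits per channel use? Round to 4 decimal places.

Binary symmetric channel: C = 1 − h₂(ε) where h₂ is the binary entropy function.
h₂(0.289) = −0.289·log₂0.289 − 0.711·log₂0.711 = 0.8674.
C = 1 − 0.8674 = 0.1326 bits per channel use.

0.1326 bits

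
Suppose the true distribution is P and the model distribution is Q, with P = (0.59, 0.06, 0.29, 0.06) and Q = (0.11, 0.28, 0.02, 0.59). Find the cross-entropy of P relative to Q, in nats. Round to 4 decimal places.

2.5448 nats

H(P,Q) = −Σ p·ln q.
  −0.59·ln(0.11) = 1.30229
  −0.06·ln(0.28) = 0.07638
  −0.29·ln(0.02) = 1.13449
  −0.06·ln(0.59) = 0.03166
H(P,Q) = 2.5448 nats.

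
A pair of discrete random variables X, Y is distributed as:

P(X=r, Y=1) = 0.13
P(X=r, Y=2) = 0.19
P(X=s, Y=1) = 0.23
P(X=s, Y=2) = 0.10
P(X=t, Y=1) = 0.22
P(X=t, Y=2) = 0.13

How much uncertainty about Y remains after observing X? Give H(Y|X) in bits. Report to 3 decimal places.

Chain rule: H(Y|X) = H(X,Y) − H(X).
Marginals: p(X) = (0.3200, 0.3300, 0.3500), p(Y) = (0.5800, 0.4200).
H(X,Y) = 2.5209 bits; H(X) = 1.5840 bits.
H(Y|X) = 2.5209 − 1.5840 = 0.937 bits.

0.937 bits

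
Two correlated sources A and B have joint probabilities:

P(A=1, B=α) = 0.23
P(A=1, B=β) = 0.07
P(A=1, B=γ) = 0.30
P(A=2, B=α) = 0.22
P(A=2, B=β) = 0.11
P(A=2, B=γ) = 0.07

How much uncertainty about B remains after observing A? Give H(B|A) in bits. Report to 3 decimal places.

1.406 bits

Marginals: p(A) = (0.6000, 0.4000), p(B) = (0.4500, 0.1800, 0.3700).
H(B|A) = Σ p(A) · H(B|A=·).
  A=1: p=0.6000, H(B|A=1) = 1.3919
  A=2: p=0.4000, H(B|A=2) = 1.4266
Weighted sum = 1.406 bits.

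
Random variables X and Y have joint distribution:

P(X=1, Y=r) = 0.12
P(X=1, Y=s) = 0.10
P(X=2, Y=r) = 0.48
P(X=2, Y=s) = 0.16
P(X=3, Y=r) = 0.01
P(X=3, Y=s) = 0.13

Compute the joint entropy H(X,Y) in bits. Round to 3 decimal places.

H(X,Y) = −Σ p(x,y)·log₂ p(x,y) over all 6 cells.
  cell (1,r): −0.12·log₂0.12 = 0.3671
  cell (1,s): −0.10·log₂0.10 = 0.3322
  cell (2,r): −0.48·log₂0.48 = 0.5083
  cell (2,s): −0.16·log₂0.16 = 0.4230
  cell (3,r): −0.01·log₂0.01 = 0.0664
  cell (3,s): −0.13·log₂0.13 = 0.3826
Sum = 2.080 bits.

2.080 bits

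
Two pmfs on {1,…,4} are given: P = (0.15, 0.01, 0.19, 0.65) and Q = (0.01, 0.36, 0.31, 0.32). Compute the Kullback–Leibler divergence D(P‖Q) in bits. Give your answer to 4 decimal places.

1.0647 bits

D(P‖Q) = Σ p·log₂(p/q).
  0.15·log₂(0.15/0.01) = 0.58603
  0.01·log₂(0.01/0.36) = -0.05170
  0.19·log₂(0.19/0.31) = -0.13419
  0.65·log₂(0.65/0.32) = 0.66454
D(P‖Q) = 1.0647 bits.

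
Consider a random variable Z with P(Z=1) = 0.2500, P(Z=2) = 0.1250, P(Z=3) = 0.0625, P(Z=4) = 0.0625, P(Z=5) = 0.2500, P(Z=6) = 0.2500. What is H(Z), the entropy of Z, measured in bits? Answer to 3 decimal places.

H(Z) = −Σ p·log₂ p.
  −(0.2500)·log₂(0.2500) = 0.5000
  −(0.1250)·log₂(0.1250) = 0.3750
  −(0.0625)·log₂(0.0625) = 0.2500
  −(0.0625)·log₂(0.0625) = 0.2500
  −(0.2500)·log₂(0.2500) = 0.5000
  −(0.2500)·log₂(0.2500) = 0.5000
Sum: 0.5000 + 0.3750 + 0.2500 + 0.2500 + 0.5000 + 0.5000 = 2.375 bits.

2.375 bits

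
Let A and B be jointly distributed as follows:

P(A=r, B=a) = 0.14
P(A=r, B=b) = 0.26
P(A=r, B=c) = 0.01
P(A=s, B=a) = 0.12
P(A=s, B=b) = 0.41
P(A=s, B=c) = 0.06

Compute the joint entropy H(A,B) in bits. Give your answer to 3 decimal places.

H(A,B) = −Σ p(x,y)·log₂ p(x,y) over all 6 cells.
  cell (r,a): −0.14·log₂0.14 = 0.3971
  cell (r,b): −0.26·log₂0.26 = 0.5053
  cell (r,c): −0.01·log₂0.01 = 0.0664
  cell (s,a): −0.12·log₂0.12 = 0.3671
  cell (s,b): −0.41·log₂0.41 = 0.5274
  cell (s,c): −0.06·log₂0.06 = 0.2435
Sum = 2.107 bits.

2.107 bits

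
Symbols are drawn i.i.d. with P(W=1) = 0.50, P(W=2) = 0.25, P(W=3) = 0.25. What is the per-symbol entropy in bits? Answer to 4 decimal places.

1.5000 bits

H(W) = −Σ p·log₂ p.
  −(0.50)·log₂(0.50) = 0.50000
  −(0.25)·log₂(0.25) = 0.50000
  −(0.25)·log₂(0.25) = 0.50000
Sum: 0.50000 + 0.50000 + 0.50000 = 1.5000 bits.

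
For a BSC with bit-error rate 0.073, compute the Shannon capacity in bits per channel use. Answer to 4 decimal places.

Binary symmetric channel: C = 1 − h₂(ε) where h₂ is the binary entropy function.
h₂(0.073) = −0.073·log₂0.073 − 0.927·log₂0.927 = 0.3770.
C = 1 − 0.3770 = 0.6230 bits per channel use.

0.6230 bits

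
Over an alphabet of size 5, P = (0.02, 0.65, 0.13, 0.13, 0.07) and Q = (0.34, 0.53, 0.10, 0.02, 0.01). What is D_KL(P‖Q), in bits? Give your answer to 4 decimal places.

D(P‖Q) = Σ p·log₂(p/q).
  0.02·log₂(0.02/0.34) = -0.08175
  0.65·log₂(0.65/0.53) = 0.19139
  0.13·log₂(0.13/0.10) = 0.04921
  0.13·log₂(0.13/0.02) = 0.35106
  0.07·log₂(0.07/0.01) = 0.19651
D(P‖Q) = 0.7064 bits.

0.7064 bits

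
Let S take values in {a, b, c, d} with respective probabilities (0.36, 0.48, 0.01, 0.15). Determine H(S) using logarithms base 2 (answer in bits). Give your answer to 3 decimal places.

H(S) = −Σ p·log₂ p.
  −(0.36)·log₂(0.36) = 0.5306
  −(0.48)·log₂(0.48) = 0.5083
  −(0.01)·log₂(0.01) = 0.0664
  −(0.15)·log₂(0.15) = 0.4105
Sum: 0.5306 + 0.5083 + 0.0664 + 0.4105 = 1.516 bits.

1.516 bits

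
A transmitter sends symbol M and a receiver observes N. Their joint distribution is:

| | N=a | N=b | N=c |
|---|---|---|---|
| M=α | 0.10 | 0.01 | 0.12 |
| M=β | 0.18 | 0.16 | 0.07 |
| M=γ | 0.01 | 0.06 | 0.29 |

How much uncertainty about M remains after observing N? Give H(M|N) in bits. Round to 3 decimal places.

1.217 bits

Marginals: p(M) = (0.2300, 0.4100, 0.3600), p(N) = (0.2900, 0.2300, 0.4800).
H(M|N) = Σ p(N) · H(M|N=·).
  N=a: p=0.2900, H(M|N=a) = 1.1243
  N=b: p=0.2300, H(M|N=b) = 1.0666
  N=c: p=0.4800, H(M|N=c) = 1.3443
Weighted sum = 1.217 bits.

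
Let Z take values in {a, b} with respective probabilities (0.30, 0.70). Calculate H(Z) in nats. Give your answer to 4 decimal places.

H(Z) = −Σ p·ln p.
  −(0.30)·ln(0.30) = 0.36119
  −(0.70)·ln(0.70) = 0.24967
Sum: 0.36119 + 0.24967 = 0.6109 nats.

0.6109 nats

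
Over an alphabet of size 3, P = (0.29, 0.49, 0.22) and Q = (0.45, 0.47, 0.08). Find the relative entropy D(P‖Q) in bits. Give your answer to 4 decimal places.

0.1667 bits

D(P‖Q) = Σ p·log₂(p/q).
  0.29·log₂(0.29/0.45) = -0.18382
  0.49·log₂(0.49/0.47) = 0.02946
  0.22·log₂(0.22/0.08) = 0.32107
D(P‖Q) = 0.1667 bits.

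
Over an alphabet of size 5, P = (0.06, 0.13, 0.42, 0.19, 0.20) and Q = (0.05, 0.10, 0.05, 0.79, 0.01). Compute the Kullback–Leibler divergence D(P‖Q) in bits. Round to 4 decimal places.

D(P‖Q) = Σ p·log₂(p/q).
  0.06·log₂(0.06/0.05) = 0.01578
  0.13·log₂(0.13/0.10) = 0.04921
  0.42·log₂(0.42/0.05) = 1.28956
  0.19·log₂(0.19/0.79) = -0.39061
  0.20·log₂(0.20/0.01) = 0.86439
D(P‖Q) = 1.8283 bits.

1.8283 bits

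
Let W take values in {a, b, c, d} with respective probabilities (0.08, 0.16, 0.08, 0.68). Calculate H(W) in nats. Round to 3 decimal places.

0.960 nats

H(W) = −Σ p·ln p.
  −(0.08)·ln(0.08) = 0.2021
  −(0.16)·ln(0.16) = 0.2932
  −(0.08)·ln(0.08) = 0.2021
  −(0.68)·ln(0.68) = 0.2623
Sum: 0.2021 + 0.2932 + 0.2021 + 0.2623 = 0.960 nats.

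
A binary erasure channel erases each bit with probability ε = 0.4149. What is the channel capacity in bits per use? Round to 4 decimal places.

Binary erasure channel: capacity C = 1 − ε.
C = 1 − 0.4149 = 0.5851 bits per channel use.

0.5851 bits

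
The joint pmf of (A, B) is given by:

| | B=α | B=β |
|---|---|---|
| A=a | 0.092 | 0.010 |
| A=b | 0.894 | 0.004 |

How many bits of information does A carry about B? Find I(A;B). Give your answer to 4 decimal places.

0.0221 bits

Marginals: p(A) = (0.1020, 0.8980), p(B) = (0.9860, 0.0140).
I(A;B) = H(A) + H(B) − H(A,B).
H(A) = 0.4753, H(B) = 0.1063, H(A,B) = 0.5595.
I(A;B) = 0.4753 + 0.1063 − 0.5595 = 0.0221 bits.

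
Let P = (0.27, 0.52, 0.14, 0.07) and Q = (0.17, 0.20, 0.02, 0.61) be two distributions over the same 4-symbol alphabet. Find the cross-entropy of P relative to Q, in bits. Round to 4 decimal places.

H(P,Q) = −Σ p·log₂ q.
  −0.27·log₂(0.17) = 0.69023
  −0.52·log₂(0.20) = 1.20740
  −0.14·log₂(0.02) = 0.79014
  −0.07·log₂(0.61) = 0.04992
H(P,Q) = 2.7377 bits.

2.7377 bits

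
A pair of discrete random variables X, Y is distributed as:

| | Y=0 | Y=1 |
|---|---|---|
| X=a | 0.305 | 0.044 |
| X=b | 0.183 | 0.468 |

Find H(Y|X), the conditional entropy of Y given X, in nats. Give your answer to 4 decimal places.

Marginals: p(X) = (0.3490, 0.6510), p(Y) = (0.4880, 0.5120).
H(Y|X) = Σ p(X) · H(Y|X=·).
  X=a: p=0.3490, H(Y|X=a) = 0.3789
  X=b: p=0.6510, H(Y|X=b) = 0.5940
Weighted sum = 0.5189 nats.

0.5189 nats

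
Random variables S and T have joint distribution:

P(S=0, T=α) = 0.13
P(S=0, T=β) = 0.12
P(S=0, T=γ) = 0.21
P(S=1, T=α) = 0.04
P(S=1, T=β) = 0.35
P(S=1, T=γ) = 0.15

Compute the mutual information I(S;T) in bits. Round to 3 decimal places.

Marginals: p(S) = (0.4600, 0.5400), p(T) = (0.1700, 0.4700, 0.3600).
I(S;T) = Σ p(x,y)·log₂[p(x,y)/(p(x)p(y))].
  (0,α): 0.13·log₂(1.6624) = 0.0953
  (0,β): 0.12·log₂(0.5550) = -0.1019
  (0,γ): 0.21·log₂(1.2681) = 0.0720
  (1,α): 0.04·log₂(0.4357) = -0.0479
  (1,β): 0.35·log₂(1.3790) = 0.1623
  (1,γ): 0.15·log₂(0.7716) = -0.0561
Sum = 0.124 bits.

0.124 bits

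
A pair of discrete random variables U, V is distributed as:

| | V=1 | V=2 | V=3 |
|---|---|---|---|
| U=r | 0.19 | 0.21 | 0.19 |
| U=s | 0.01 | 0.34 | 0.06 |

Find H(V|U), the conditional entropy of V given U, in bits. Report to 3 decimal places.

1.246 bits

Chain rule: H(V|U) = H(U,V) − H(U).
Marginals: p(U) = (0.5900, 0.4100), p(V) = (0.2000, 0.5500, 0.2500).
H(U,V) = 2.2224 bits; H(U) = 0.9765 bits.
H(V|U) = 2.2224 − 0.9765 = 1.246 bits.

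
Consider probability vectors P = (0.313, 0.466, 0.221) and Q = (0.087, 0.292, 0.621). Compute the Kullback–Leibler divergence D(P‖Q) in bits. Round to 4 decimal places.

D(P‖Q) = Σ p·log₂(p/q).
  0.313·log₂(0.313/0.087) = 0.57813
  0.466·log₂(0.466/0.292) = 0.31425
  0.221·log₂(0.221/0.621) = -0.32941
D(P‖Q) = 0.5630 bits.

0.5630 bits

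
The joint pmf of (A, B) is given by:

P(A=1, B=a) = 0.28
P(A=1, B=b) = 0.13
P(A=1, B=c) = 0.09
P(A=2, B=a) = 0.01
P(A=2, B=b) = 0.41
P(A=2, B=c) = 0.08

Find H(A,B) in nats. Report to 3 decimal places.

1.452 nats

H(A,B) = −Σ p(x,y)·ln p(x,y) over all 6 cells.
  cell (1,a): −0.28·ln0.28 = 0.3564
  cell (1,b): −0.13·ln0.13 = 0.2652
  cell (1,c): −0.09·ln0.09 = 0.2167
  cell (2,a): −0.01·ln0.01 = 0.0461
  cell (2,b): −0.41·ln0.41 = 0.3656
  cell (2,c): −0.08·ln0.08 = 0.2021
Sum = 1.452 nats.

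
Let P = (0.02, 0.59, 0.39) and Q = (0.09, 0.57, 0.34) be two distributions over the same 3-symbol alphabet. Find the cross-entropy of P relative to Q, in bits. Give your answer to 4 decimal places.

1.1549 bits

H(P,Q) = −Σ p·log₂ q.
  −0.02·log₂(0.09) = 0.06948
  −0.59·log₂(0.57) = 0.47847
  −0.39·log₂(0.34) = 0.60699
H(P,Q) = 1.1549 bits.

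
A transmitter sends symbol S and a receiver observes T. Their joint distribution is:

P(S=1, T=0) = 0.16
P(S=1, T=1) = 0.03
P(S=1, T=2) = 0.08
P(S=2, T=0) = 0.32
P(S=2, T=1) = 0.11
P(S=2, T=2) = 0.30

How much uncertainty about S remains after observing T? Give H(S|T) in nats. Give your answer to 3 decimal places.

0.574 nats

Chain rule: H(S|T) = H(S,T) − H(T).
Marginals: p(S) = (0.2700, 0.7300), p(T) = (0.4800, 0.1400, 0.3800).
H(S,T) = 1.5691 nats; H(T) = 0.9952 nats.
H(S|T) = 1.5691 − 0.9952 = 0.574 nats.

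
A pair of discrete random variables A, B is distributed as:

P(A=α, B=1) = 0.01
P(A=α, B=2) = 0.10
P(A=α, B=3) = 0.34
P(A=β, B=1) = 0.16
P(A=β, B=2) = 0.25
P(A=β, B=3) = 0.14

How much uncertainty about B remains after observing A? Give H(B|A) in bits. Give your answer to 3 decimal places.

Marginals: p(A) = (0.4500, 0.5500), p(B) = (0.1700, 0.3500, 0.4800).
H(B|A) = Σ p(A) · H(B|A=·).
  A=α: p=0.4500, H(B|A=α) = 0.9098
  A=β: p=0.5500, H(B|A=β) = 1.5377
Weighted sum = 1.255 bits.

1.255 bits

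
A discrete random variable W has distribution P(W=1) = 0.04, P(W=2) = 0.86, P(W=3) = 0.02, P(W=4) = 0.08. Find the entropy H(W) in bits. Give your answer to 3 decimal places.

0.777 bits

H(W) = −Σ p·log₂ p.
  −(0.04)·log₂(0.04) = 0.1858
  −(0.86)·log₂(0.86) = 0.1871
  −(0.02)·log₂(0.02) = 0.1129
  −(0.08)·log₂(0.08) = 0.2915
Sum: 0.1858 + 0.1871 + 0.1129 + 0.2915 = 0.777 bits.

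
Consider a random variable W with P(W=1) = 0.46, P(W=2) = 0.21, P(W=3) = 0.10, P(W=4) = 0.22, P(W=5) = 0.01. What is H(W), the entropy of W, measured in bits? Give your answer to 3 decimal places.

1.867 bits

H(W) = −Σ p·log₂ p.
  −(0.46)·log₂(0.46) = 0.5153
  −(0.21)·log₂(0.21) = 0.4728
  −(0.10)·log₂(0.10) = 0.3322
  −(0.22)·log₂(0.22) = 0.4806
  −(0.01)·log₂(0.01) = 0.0664
Sum: 0.5153 + 0.4728 + 0.3322 + 0.4806 + 0.0664 = 1.867 bits.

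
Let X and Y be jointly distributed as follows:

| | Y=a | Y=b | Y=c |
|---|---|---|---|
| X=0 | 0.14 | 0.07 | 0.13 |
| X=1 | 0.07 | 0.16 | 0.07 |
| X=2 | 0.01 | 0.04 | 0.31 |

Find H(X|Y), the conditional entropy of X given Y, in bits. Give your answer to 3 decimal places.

Marginals: p(X) = (0.3400, 0.3000, 0.3600), p(Y) = (0.2200, 0.2700, 0.5100).
H(X|Y) = Σ p(Y) · H(X|Y=·).
  Y=a: p=0.2200, H(X|Y=a) = 1.1433
  Y=b: p=0.2700, H(X|Y=b) = 1.3604
  Y=c: p=0.5100, H(X|Y=c) = 1.3325
Weighted sum = 1.298 bits.

1.298 bits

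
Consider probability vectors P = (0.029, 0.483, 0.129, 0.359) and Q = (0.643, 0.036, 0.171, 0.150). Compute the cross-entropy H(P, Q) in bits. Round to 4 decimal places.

3.6461 bits

H(P,Q) = −Σ p·log₂ q.
  −0.029·log₂(0.643) = 0.01848
  −0.483·log₂(0.036) = 2.31640
  −0.129·log₂(0.171) = 0.32868
  −0.359·log₂(0.150) = 0.98257
H(P,Q) = 3.6461 bits.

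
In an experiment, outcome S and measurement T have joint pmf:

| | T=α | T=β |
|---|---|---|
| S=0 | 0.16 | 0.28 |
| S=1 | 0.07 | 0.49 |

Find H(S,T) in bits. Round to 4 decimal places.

H(S,T) = −Σ p(x,y)·log₂ p(x,y) over all 4 cells.
  cell (0,α): −0.16·log₂0.16 = 0.42302
  cell (0,β): −0.28·log₂0.28 = 0.51422
  cell (1,α): −0.07·log₂0.07 = 0.26856
  cell (1,β): −0.49·log₂0.49 = 0.50428
Sum = 1.7101 bits.

1.7101 bits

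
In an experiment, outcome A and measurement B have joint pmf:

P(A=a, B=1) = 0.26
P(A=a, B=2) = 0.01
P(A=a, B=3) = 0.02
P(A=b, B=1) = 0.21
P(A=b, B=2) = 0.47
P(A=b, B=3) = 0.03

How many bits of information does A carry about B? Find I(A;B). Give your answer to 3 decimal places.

Marginals: p(A) = (0.2900, 0.7100), p(B) = (0.4700, 0.4800, 0.0500).
I(A;B) = H(A) + H(B) − H(A,B).
H(A) = 0.8687, H(B) = 1.2363, H(A,B) = 1.8211.
I(A;B) = 0.8687 + 1.2363 − 1.8211 = 0.284 bits.

0.284 bits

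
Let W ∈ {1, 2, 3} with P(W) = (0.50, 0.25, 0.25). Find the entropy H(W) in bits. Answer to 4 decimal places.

H(W) = −Σ p·log₂ p.
  −(0.50)·log₂(0.50) = 0.50000
  −(0.25)·log₂(0.25) = 0.50000
  −(0.25)·log₂(0.25) = 0.50000
Sum: 0.50000 + 0.50000 + 0.50000 = 1.5000 bits.

1.5000 bits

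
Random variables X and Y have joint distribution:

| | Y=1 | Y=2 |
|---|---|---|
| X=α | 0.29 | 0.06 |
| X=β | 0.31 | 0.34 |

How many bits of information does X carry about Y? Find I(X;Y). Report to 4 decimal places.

0.0906 bits

Marginals: p(X) = (0.3500, 0.6500), p(Y) = (0.6000, 0.4000).
I(X;Y) = Σ p(x,y)·log₂[p(x,y)/(p(x)p(y))].
  (α,1): 0.29·log₂(1.3810) = 0.13504
  (α,2): 0.06·log₂(0.4286) = -0.07334
  (β,1): 0.31·log₂(0.7949) = -0.10267
  (β,2): 0.34·log₂(1.3077) = 0.13159
Sum = 0.0906 bits.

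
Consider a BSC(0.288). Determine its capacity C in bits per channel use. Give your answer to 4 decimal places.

Binary symmetric channel: C = 1 − h₂(ε) where h₂ is the binary entropy function.
h₂(0.288) = −0.288·log₂0.288 − 0.712·log₂0.712 = 0.8661.
C = 1 − 0.8661 = 0.1339 bits per channel use.

0.1339 bits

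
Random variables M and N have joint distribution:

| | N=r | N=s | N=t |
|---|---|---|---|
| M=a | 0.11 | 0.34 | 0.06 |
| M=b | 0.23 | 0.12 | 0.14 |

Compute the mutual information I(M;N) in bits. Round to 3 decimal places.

0.134 bits

Marginals: p(M) = (0.5100, 0.4900), p(N) = (0.3400, 0.4600, 0.2000).
I(M;N) = Σ p(x,y)·log₂[p(x,y)/(p(x)p(y))].
  (a,r): 0.11·log₂(0.6344) = -0.0722
  (a,s): 0.34·log₂(1.4493) = 0.1820
  (a,t): 0.06·log₂(0.5882) = -0.0459
  (b,r): 0.23·log₂(1.3806) = 0.1070
  (b,s): 0.12·log₂(0.5324) = -0.1091
  (b,t): 0.14·log₂(1.4286) = 0.0720
Sum = 0.134 bits.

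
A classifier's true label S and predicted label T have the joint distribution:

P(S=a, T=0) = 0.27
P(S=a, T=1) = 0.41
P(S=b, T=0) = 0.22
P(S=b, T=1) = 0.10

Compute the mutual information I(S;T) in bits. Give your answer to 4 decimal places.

Marginals: p(S) = (0.6800, 0.3200), p(T) = (0.4900, 0.5100).
I(S;T) = H(S) + H(T) − H(S,T).
H(S) = 0.9044, H(T) = 0.9997, H(S,T) = 1.8502.
I(S;T) = 0.9044 + 0.9997 − 1.8502 = 0.0539 bits.

0.0539 bits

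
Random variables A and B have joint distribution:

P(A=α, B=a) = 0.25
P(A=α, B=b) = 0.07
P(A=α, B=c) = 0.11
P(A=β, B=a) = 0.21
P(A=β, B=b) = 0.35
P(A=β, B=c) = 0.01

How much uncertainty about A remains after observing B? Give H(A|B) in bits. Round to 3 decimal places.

0.780 bits

Chain rule: H(A|B) = H(A,B) − H(B).
Marginals: p(A) = (0.4300, 0.5700), p(B) = (0.4600, 0.4200, 0.1200).
H(A,B) = 2.1882 bits; H(B) = 1.4080 bits.
H(A|B) = 2.1882 − 1.4080 = 0.780 bits.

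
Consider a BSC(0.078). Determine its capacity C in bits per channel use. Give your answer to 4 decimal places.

0.6049 bits

Binary symmetric channel: C = 1 − h₂(ε) where h₂ is the binary entropy function.
h₂(0.078) = −0.078·log₂0.078 − 0.922·log₂0.922 = 0.3951.
C = 1 − 0.3951 = 0.6049 bits per channel use.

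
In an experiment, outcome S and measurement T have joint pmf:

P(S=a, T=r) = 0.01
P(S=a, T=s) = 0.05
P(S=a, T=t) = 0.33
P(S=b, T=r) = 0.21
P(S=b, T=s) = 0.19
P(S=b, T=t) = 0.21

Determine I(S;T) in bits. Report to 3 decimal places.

0.208 bits

Marginals: p(S) = (0.3900, 0.6100), p(T) = (0.2200, 0.2400, 0.5400).
I(S;T) = Σ p(x,y)·log₂[p(x,y)/(p(x)p(y))].
  (a,r): 0.01·log₂(0.1166) = -0.0310
  (a,s): 0.05·log₂(0.5342) = -0.0452
  (a,t): 0.33·log₂(1.5670) = 0.2138
  (b,r): 0.21·log₂(1.5648) = 0.1357
  (b,s): 0.19·log₂(1.2978) = 0.0715
  (b,t): 0.21·log₂(0.6375) = -0.1364
Sum = 0.208 bits.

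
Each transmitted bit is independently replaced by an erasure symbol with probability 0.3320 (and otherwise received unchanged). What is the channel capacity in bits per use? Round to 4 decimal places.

Binary erasure channel: capacity C = 1 − ε.
C = 1 − 0.3320 = 0.6680 bits per channel use.

0.6680 bits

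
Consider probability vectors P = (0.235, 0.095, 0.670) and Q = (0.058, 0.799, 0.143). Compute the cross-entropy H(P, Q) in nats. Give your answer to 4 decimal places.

H(P,Q) = −Σ p·ln q.
  −0.235·ln(0.058) = 0.66912
  −0.095·ln(0.799) = 0.02132
  −0.670·ln(0.143) = 1.30309
H(P,Q) = 1.9935 nats.

1.9935 nats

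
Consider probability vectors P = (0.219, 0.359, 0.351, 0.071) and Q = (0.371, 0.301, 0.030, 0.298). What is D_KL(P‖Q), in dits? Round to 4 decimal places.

D(P‖Q) = Σ p·log₁₀(p/q).
  0.219·log₁₀(0.219/0.371) = -0.05014
  0.359·log₁₀(0.359/0.301) = 0.02747
  0.351·log₁₀(0.351/0.030) = 0.37493
  0.071·log₁₀(0.071/0.298) = -0.04423
D(P‖Q) = 0.3080 dits.

0.3080 dits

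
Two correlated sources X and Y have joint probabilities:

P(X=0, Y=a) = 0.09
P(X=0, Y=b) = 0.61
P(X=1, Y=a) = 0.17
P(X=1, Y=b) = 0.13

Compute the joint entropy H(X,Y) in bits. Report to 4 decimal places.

1.5649 bits

H(X,Y) = −Σ p(x,y)·log₂ p(x,y) over all 4 cells.
  cell (0,a): −0.09·log₂0.09 = 0.31265
  cell (0,b): −0.61·log₂0.61 = 0.43500
  cell (1,a): −0.17·log₂0.17 = 0.43459
  cell (1,b): −0.13·log₂0.13 = 0.38264
Sum = 1.5649 bits.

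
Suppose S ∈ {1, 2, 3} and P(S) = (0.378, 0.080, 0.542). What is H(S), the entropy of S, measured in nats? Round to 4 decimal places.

0.9018 nats

H(S) = −Σ p·ln p.
  −(0.378)·ln(0.378) = 0.36774
  −(0.080)·ln(0.080) = 0.20206
  −(0.542)·ln(0.542) = 0.33197
Sum: 0.36774 + 0.20206 + 0.33197 = 0.9018 nats.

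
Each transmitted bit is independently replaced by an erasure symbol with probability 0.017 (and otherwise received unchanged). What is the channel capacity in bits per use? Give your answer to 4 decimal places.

Binary erasure channel: capacity C = 1 − ε.
C = 1 − 0.017 = 0.9830 bits per channel use.

0.9830 bits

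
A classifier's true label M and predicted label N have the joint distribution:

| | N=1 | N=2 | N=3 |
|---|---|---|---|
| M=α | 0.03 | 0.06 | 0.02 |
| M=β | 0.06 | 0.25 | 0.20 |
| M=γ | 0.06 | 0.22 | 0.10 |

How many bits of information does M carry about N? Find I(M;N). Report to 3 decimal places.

0.026 bits

Marginals: p(M) = (0.1100, 0.5100, 0.3800), p(N) = (0.1500, 0.5300, 0.3200).
I(M;N) = Σ p(x,y)·log₂[p(x,y)/(p(x)p(y))].
  (α,1): 0.03·log₂(1.8182) = 0.0259
  (α,2): 0.06·log₂(1.0292) = 0.0025
  (α,3): 0.02·log₂(0.5682) = -0.0163
  (β,1): 0.06·log₂(0.7843) = -0.0210
  (β,2): 0.25·log₂(0.9249) = -0.0282
  (β,3): 0.20·log₂(1.2255) = 0.0587
  (γ,1): 0.06·log₂(1.0526) = 0.0044
  (γ,2): 0.22·log₂(1.0924) = 0.0280
  (γ,3): 0.10·log₂(0.8224) = -0.0282
Sum = 0.026 bits.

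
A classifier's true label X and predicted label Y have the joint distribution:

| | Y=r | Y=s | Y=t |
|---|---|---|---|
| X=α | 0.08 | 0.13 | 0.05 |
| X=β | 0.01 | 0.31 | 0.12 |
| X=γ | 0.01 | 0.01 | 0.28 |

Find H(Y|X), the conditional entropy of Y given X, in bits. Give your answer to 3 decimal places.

0.947 bits

Chain rule: H(Y|X) = H(X,Y) − H(X).
Marginals: p(X) = (0.2600, 0.4400, 0.3000), p(Y) = (0.1000, 0.4500, 0.4500).
H(X,Y) = 2.4946 bits; H(X) = 1.5475 bits.
H(Y|X) = 2.4946 − 1.5475 = 0.947 bits.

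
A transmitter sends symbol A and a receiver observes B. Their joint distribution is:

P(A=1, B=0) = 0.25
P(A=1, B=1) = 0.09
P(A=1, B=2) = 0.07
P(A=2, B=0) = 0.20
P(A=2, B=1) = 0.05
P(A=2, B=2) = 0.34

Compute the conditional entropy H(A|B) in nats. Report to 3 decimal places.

Chain rule: H(A|B) = H(A,B) − H(B).
Marginals: p(A) = (0.4100, 0.5900), p(B) = (0.4500, 0.1400, 0.4100).
H(A,B) = 1.5879 nats; H(B) = 1.0001 nats.
H(A|B) = 1.5879 − 1.0001 = 0.588 nats.

0.588 nats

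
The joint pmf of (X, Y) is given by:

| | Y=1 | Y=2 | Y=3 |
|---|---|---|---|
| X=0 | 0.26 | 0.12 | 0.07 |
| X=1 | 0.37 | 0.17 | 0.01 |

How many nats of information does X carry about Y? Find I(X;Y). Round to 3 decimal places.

Marginals: p(X) = (0.4500, 0.5500), p(Y) = (0.6300, 0.2900, 0.0800).
I(X;Y) = Σ p(x,y)·ln[p(x,y)/(p(x)p(y))].
  (0,1): 0.26·ln(0.9171) = -0.0225
  (0,2): 0.12·ln(0.9195) = -0.0101
  (0,3): 0.07·ln(1.9444) = 0.0465
  (1,1): 0.37·ln(1.0678) = 0.0243
  (1,2): 0.17·ln(1.0658) = 0.0108
  (1,3): 0.01·ln(0.2273) = -0.0148
Sum = 0.034 nats.

0.034 nats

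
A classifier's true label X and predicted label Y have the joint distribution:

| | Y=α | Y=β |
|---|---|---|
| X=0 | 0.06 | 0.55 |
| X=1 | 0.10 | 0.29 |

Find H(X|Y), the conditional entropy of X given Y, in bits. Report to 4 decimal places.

Marginals: p(X) = (0.6100, 0.3900), p(Y) = (0.1600, 0.8400).
H(X|Y) = Σ p(Y) · H(X|Y=·).
  Y=α: p=0.1600, H(X|Y=α) = 0.9544
  Y=β: p=0.8400, H(X|Y=β) = 0.9297
Weighted sum = 0.9337 bits.

0.9337 bits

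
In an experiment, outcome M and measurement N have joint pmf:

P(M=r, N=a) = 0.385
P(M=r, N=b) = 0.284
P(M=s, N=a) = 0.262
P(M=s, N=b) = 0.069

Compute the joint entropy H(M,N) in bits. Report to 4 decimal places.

1.8184 bits

H(M,N) = −Σ p(x,y)·log₂ p(x,y) over all 4 cells.
  cell (r,a): −0.385·log₂0.385 = 0.53017
  cell (r,b): −0.284·log₂0.284 = 0.51575
  cell (s,a): −0.262·log₂0.262 = 0.50628
  cell (s,b): −0.069·log₂0.069 = 0.26615
Sum = 1.8184 bits.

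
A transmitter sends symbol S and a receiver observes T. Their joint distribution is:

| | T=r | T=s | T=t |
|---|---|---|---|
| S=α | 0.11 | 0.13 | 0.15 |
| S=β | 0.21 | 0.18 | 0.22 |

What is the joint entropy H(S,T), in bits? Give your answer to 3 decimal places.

2.542 bits

H(S,T) = −Σ p(x,y)·log₂ p(x,y) over all 6 cells.
  cell (α,r): −0.11·log₂0.11 = 0.3503
  cell (α,s): −0.13·log₂0.13 = 0.3826
  cell (α,t): −0.15·log₂0.15 = 0.4105
  cell (β,r): −0.21·log₂0.21 = 0.4728
  cell (β,s): −0.18·log₂0.18 = 0.4453
  cell (β,t): −0.22·log₂0.22 = 0.4806
Sum = 2.542 bits.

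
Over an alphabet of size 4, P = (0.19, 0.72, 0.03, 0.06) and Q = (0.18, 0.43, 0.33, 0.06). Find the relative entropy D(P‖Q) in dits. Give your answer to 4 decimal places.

D(P‖Q) = Σ p·log₁₀(p/q).
  0.19·log₁₀(0.19/0.18) = 0.00446
  0.72·log₁₀(0.72/0.43) = 0.16118
  0.03·log₁₀(0.03/0.33) = -0.03124
  0.06·log₁₀(0.06/0.06) = 0.00000
D(P‖Q) = 0.1344 dits.

0.1344 dits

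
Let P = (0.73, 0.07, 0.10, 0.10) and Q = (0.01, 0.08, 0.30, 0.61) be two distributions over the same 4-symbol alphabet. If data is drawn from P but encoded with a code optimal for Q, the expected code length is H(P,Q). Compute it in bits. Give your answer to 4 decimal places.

5.3501 bits

H(P,Q) = −Σ p·log₂ q.
  −0.73·log₂(0.01) = 4.85002
  −0.07·log₂(0.08) = 0.25507
  −0.10·log₂(0.30) = 0.17370
  −0.10·log₂(0.61) = 0.07131
H(P,Q) = 5.3501 bits.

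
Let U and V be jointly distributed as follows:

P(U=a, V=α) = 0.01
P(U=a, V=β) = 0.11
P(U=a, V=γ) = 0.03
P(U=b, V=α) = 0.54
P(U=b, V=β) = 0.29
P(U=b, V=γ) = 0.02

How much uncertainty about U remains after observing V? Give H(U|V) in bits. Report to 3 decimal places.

0.460 bits

Chain rule: H(U|V) = H(U,V) − H(V).
Marginals: p(U) = (0.1500, 0.8500), p(V) = (0.5500, 0.4000, 0.0500).
H(U,V) = 1.6793 bits; H(V) = 1.2192 bits.
H(U|V) = 1.6793 − 1.2192 = 0.460 bits.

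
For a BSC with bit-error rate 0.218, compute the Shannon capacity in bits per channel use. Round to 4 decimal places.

0.2435 bits

Binary symmetric channel: C = 1 − h₂(ε) where h₂ is the binary entropy function.
h₂(0.218) = −0.218·log₂0.218 − 0.782·log₂0.782 = 0.7565.
C = 1 − 0.7565 = 0.2435 bits per channel use.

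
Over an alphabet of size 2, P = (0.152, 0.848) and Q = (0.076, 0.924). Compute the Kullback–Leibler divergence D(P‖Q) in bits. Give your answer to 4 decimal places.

0.0470 bits

D(P‖Q) = Σ p·log₂(p/q).
  0.152·log₂(0.152/0.076) = 0.15200
  0.848·log₂(0.848/0.924) = -0.10501
D(P‖Q) = 0.0470 bits.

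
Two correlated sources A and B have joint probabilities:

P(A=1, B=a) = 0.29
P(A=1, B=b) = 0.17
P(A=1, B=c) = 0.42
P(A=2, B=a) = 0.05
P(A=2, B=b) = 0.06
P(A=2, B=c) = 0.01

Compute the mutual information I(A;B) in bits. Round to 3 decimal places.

Marginals: p(A) = (0.8800, 0.1200), p(B) = (0.3400, 0.2300, 0.4300).
I(A;B) = Σ p(x,y)·log₂[p(x,y)/(p(x)p(y))].
  (1,a): 0.29·log₂(0.9693) = -0.0131
  (1,b): 0.17·log₂(0.8399) = -0.0428
  (1,c): 0.42·log₂(1.1099) = 0.0632
  (2,a): 0.05·log₂(1.2255) = 0.0147
  (2,b): 0.06·log₂(2.1739) = 0.0672
  (2,c): 0.01·log₂(0.1938) = -0.0237
Sum = 0.066 bits.

0.066 bits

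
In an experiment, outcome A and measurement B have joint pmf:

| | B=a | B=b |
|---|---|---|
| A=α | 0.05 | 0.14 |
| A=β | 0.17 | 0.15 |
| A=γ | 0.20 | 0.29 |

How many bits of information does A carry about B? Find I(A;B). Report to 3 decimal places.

Marginals: p(A) = (0.1900, 0.3200, 0.4900), p(B) = (0.4200, 0.5800).
I(A;B) = H(A) + H(B) − H(A,B).
H(A) = 1.4855, H(B) = 0.9815, H(A,B) = 2.4406.
I(A;B) = 1.4855 + 0.9815 − 2.4406 = 0.026 bits.

0.026 bits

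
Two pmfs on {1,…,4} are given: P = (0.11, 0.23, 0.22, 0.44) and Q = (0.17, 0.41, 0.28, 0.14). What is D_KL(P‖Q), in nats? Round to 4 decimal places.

0.2700 nats

D(P‖Q) = Σ p·ln(p/q).
  0.11·ln(0.11/0.17) = -0.04788
  0.23·ln(0.23/0.41) = -0.13296
  0.22·ln(0.22/0.28) = -0.05306
  0.44·ln(0.44/0.14) = 0.50386
D(P‖Q) = 0.2700 nats.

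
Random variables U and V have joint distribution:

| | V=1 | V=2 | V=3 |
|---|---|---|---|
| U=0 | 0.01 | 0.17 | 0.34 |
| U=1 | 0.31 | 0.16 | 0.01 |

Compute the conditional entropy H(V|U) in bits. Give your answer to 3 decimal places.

1.045 bits

Marginals: p(U) = (0.5200, 0.4800), p(V) = (0.3200, 0.3300, 0.3500).
H(V|U) = Σ p(U) · H(V|U=·).
  U=0: p=0.5200, H(V|U=0) = 1.0377
  U=1: p=0.4800, H(V|U=1) = 1.0520
Weighted sum = 1.045 bits.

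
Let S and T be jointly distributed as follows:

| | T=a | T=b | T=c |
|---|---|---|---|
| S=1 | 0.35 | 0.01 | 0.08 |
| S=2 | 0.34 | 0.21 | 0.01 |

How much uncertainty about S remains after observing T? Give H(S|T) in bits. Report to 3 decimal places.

Marginals: p(S) = (0.4400, 0.5600), p(T) = (0.6900, 0.2200, 0.0900).
H(S|T) = Σ p(T) · H(S|T=·).
  T=a: p=0.6900, H(S|T=a) = 0.9998
  T=b: p=0.2200, H(S|T=b) = 0.2668
  T=c: p=0.0900, H(S|T=c) = 0.5033
Weighted sum = 0.794 bits.

0.794 bits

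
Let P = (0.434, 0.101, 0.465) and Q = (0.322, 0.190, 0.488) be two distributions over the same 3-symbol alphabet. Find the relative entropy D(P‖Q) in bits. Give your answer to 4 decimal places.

D(P‖Q) = Σ p·log₂(p/q).
  0.434·log₂(0.434/0.322) = 0.18690
  0.101·log₂(0.101/0.190) = -0.09208
  0.465·log₂(0.465/0.488) = -0.03239
D(P‖Q) = 0.0624 bits.

0.0624 bits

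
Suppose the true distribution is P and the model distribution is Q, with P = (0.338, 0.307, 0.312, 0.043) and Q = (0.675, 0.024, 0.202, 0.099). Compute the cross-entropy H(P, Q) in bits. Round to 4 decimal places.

2.7070 bits

H(P,Q) = −Σ p·log₂ q.
  −0.338·log₂(0.675) = 0.19166
  −0.307·log₂(0.024) = 1.65191
  −0.312·log₂(0.202) = 0.71996
  −0.043·log₂(0.099) = 0.14347
H(P,Q) = 2.7070 bits.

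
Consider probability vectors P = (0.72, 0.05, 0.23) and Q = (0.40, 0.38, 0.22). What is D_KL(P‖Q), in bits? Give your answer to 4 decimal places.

D(P‖Q) = Σ p·log₂(p/q).
  0.72·log₂(0.72/0.40) = 0.61056
  0.05·log₂(0.05/0.38) = -0.14630
  0.23·log₂(0.23/0.22) = 0.01475
D(P‖Q) = 0.4790 bits.

0.4790 bits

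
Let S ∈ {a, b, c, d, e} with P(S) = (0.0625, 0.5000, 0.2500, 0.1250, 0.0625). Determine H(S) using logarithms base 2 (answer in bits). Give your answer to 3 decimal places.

1.875 bits

H(S) = −Σ p·log₂ p.
  −(0.0625)·log₂(0.0625) = 0.2500
  −(0.5000)·log₂(0.5000) = 0.5000
  −(0.2500)·log₂(0.2500) = 0.5000
  −(0.1250)·log₂(0.1250) = 0.3750
  −(0.0625)·log₂(0.0625) = 0.2500
Sum: 0.2500 + 0.5000 + 0.5000 + 0.3750 + 0.2500 = 1.875 bits.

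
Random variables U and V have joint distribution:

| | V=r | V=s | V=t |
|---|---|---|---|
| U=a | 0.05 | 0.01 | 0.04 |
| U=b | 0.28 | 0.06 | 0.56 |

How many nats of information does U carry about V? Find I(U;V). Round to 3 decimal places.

0.009 nats

Marginals: p(U) = (0.1000, 0.9000), p(V) = (0.3300, 0.0700, 0.6000).
I(U;V) = H(U) + H(V) − H(U,V).
H(U) = 0.3251, H(V) = 0.8585, H(U,V) = 1.1745.
I(U;V) = 0.3251 + 0.8585 − 1.1745 = 0.009 nats.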